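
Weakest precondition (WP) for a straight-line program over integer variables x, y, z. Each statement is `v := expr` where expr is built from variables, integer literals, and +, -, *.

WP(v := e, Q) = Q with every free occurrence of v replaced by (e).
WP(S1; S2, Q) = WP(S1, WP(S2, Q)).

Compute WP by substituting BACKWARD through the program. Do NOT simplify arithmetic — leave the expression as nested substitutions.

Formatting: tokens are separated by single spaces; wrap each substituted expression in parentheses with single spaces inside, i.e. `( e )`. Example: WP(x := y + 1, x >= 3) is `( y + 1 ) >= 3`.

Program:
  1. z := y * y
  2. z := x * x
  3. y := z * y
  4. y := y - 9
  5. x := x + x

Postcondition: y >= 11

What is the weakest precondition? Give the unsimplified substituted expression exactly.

Answer: ( ( ( x * x ) * y ) - 9 ) >= 11

Derivation:
post: y >= 11
stmt 5: x := x + x  -- replace 0 occurrence(s) of x with (x + x)
  => y >= 11
stmt 4: y := y - 9  -- replace 1 occurrence(s) of y with (y - 9)
  => ( y - 9 ) >= 11
stmt 3: y := z * y  -- replace 1 occurrence(s) of y with (z * y)
  => ( ( z * y ) - 9 ) >= 11
stmt 2: z := x * x  -- replace 1 occurrence(s) of z with (x * x)
  => ( ( ( x * x ) * y ) - 9 ) >= 11
stmt 1: z := y * y  -- replace 0 occurrence(s) of z with (y * y)
  => ( ( ( x * x ) * y ) - 9 ) >= 11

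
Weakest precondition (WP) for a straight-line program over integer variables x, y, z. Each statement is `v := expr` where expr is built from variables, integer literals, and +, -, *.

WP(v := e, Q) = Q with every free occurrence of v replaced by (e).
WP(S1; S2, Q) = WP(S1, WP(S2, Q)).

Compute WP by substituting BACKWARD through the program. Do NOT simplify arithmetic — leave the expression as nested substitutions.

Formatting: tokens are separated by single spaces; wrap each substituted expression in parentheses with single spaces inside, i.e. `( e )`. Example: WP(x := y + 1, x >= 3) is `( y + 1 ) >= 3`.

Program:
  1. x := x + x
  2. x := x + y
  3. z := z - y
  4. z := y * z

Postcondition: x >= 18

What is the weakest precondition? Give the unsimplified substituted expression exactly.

post: x >= 18
stmt 4: z := y * z  -- replace 0 occurrence(s) of z with (y * z)
  => x >= 18
stmt 3: z := z - y  -- replace 0 occurrence(s) of z with (z - y)
  => x >= 18
stmt 2: x := x + y  -- replace 1 occurrence(s) of x with (x + y)
  => ( x + y ) >= 18
stmt 1: x := x + x  -- replace 1 occurrence(s) of x with (x + x)
  => ( ( x + x ) + y ) >= 18

Answer: ( ( x + x ) + y ) >= 18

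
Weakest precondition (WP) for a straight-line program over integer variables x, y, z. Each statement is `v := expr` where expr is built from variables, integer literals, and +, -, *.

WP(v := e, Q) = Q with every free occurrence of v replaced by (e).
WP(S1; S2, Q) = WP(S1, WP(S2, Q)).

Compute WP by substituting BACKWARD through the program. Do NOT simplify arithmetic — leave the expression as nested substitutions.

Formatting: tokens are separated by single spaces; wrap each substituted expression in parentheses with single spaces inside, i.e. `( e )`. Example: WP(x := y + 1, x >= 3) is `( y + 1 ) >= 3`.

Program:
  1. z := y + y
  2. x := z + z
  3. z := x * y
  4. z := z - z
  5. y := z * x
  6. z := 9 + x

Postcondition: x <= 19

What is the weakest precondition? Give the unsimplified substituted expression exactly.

post: x <= 19
stmt 6: z := 9 + x  -- replace 0 occurrence(s) of z with (9 + x)
  => x <= 19
stmt 5: y := z * x  -- replace 0 occurrence(s) of y with (z * x)
  => x <= 19
stmt 4: z := z - z  -- replace 0 occurrence(s) of z with (z - z)
  => x <= 19
stmt 3: z := x * y  -- replace 0 occurrence(s) of z with (x * y)
  => x <= 19
stmt 2: x := z + z  -- replace 1 occurrence(s) of x with (z + z)
  => ( z + z ) <= 19
stmt 1: z := y + y  -- replace 2 occurrence(s) of z with (y + y)
  => ( ( y + y ) + ( y + y ) ) <= 19

Answer: ( ( y + y ) + ( y + y ) ) <= 19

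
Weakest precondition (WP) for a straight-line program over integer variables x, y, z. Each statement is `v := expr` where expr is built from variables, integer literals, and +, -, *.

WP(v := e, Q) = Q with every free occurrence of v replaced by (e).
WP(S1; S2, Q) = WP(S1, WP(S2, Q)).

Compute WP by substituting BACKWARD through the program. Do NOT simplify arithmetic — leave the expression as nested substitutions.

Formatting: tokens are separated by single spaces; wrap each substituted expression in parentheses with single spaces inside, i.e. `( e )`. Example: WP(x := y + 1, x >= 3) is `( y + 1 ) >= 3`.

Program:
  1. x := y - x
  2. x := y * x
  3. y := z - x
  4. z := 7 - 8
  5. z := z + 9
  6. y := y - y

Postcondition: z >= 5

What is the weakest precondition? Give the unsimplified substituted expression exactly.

post: z >= 5
stmt 6: y := y - y  -- replace 0 occurrence(s) of y with (y - y)
  => z >= 5
stmt 5: z := z + 9  -- replace 1 occurrence(s) of z with (z + 9)
  => ( z + 9 ) >= 5
stmt 4: z := 7 - 8  -- replace 1 occurrence(s) of z with (7 - 8)
  => ( ( 7 - 8 ) + 9 ) >= 5
stmt 3: y := z - x  -- replace 0 occurrence(s) of y with (z - x)
  => ( ( 7 - 8 ) + 9 ) >= 5
stmt 2: x := y * x  -- replace 0 occurrence(s) of x with (y * x)
  => ( ( 7 - 8 ) + 9 ) >= 5
stmt 1: x := y - x  -- replace 0 occurrence(s) of x with (y - x)
  => ( ( 7 - 8 ) + 9 ) >= 5

Answer: ( ( 7 - 8 ) + 9 ) >= 5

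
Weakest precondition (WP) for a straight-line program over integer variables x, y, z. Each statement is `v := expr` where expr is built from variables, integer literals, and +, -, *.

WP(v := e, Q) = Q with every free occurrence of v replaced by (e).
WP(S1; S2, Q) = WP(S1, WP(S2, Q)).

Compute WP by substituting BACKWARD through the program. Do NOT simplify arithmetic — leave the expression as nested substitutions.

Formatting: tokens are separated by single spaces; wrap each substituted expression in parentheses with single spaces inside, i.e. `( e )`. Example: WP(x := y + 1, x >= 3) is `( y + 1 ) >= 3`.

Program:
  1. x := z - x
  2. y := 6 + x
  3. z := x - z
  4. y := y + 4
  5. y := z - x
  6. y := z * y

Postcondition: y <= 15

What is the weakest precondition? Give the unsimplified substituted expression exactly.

post: y <= 15
stmt 6: y := z * y  -- replace 1 occurrence(s) of y with (z * y)
  => ( z * y ) <= 15
stmt 5: y := z - x  -- replace 1 occurrence(s) of y with (z - x)
  => ( z * ( z - x ) ) <= 15
stmt 4: y := y + 4  -- replace 0 occurrence(s) of y with (y + 4)
  => ( z * ( z - x ) ) <= 15
stmt 3: z := x - z  -- replace 2 occurrence(s) of z with (x - z)
  => ( ( x - z ) * ( ( x - z ) - x ) ) <= 15
stmt 2: y := 6 + x  -- replace 0 occurrence(s) of y with (6 + x)
  => ( ( x - z ) * ( ( x - z ) - x ) ) <= 15
stmt 1: x := z - x  -- replace 3 occurrence(s) of x with (z - x)
  => ( ( ( z - x ) - z ) * ( ( ( z - x ) - z ) - ( z - x ) ) ) <= 15

Answer: ( ( ( z - x ) - z ) * ( ( ( z - x ) - z ) - ( z - x ) ) ) <= 15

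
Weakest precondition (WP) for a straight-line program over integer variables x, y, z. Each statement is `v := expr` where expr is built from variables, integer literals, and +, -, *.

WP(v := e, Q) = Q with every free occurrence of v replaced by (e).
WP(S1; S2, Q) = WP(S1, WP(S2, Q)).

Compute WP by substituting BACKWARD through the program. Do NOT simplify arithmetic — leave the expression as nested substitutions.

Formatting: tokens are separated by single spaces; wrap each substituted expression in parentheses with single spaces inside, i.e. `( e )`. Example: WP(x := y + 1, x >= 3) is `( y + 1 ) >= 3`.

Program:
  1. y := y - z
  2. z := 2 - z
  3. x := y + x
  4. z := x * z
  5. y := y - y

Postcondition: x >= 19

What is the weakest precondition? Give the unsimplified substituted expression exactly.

post: x >= 19
stmt 5: y := y - y  -- replace 0 occurrence(s) of y with (y - y)
  => x >= 19
stmt 4: z := x * z  -- replace 0 occurrence(s) of z with (x * z)
  => x >= 19
stmt 3: x := y + x  -- replace 1 occurrence(s) of x with (y + x)
  => ( y + x ) >= 19
stmt 2: z := 2 - z  -- replace 0 occurrence(s) of z with (2 - z)
  => ( y + x ) >= 19
stmt 1: y := y - z  -- replace 1 occurrence(s) of y with (y - z)
  => ( ( y - z ) + x ) >= 19

Answer: ( ( y - z ) + x ) >= 19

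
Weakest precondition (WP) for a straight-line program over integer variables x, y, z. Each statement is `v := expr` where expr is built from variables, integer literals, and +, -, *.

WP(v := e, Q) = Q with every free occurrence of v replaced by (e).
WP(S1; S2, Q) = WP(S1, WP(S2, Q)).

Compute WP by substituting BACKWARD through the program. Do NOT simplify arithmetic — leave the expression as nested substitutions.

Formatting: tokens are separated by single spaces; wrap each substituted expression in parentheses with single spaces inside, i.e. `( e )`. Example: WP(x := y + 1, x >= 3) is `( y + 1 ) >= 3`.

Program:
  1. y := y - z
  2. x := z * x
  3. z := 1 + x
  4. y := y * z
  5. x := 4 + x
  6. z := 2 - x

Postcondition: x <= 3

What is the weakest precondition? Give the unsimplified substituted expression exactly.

post: x <= 3
stmt 6: z := 2 - x  -- replace 0 occurrence(s) of z with (2 - x)
  => x <= 3
stmt 5: x := 4 + x  -- replace 1 occurrence(s) of x with (4 + x)
  => ( 4 + x ) <= 3
stmt 4: y := y * z  -- replace 0 occurrence(s) of y with (y * z)
  => ( 4 + x ) <= 3
stmt 3: z := 1 + x  -- replace 0 occurrence(s) of z with (1 + x)
  => ( 4 + x ) <= 3
stmt 2: x := z * x  -- replace 1 occurrence(s) of x with (z * x)
  => ( 4 + ( z * x ) ) <= 3
stmt 1: y := y - z  -- replace 0 occurrence(s) of y with (y - z)
  => ( 4 + ( z * x ) ) <= 3

Answer: ( 4 + ( z * x ) ) <= 3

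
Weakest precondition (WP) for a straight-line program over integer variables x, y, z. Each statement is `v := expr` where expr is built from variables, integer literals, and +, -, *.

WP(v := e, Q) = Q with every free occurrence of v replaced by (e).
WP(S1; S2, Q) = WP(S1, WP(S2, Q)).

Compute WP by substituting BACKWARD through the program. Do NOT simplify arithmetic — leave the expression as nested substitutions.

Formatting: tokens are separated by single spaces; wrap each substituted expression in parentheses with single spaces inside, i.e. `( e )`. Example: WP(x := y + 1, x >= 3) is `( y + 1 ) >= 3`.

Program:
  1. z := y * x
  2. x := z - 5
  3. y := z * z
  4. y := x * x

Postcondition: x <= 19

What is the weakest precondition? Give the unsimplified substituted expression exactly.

post: x <= 19
stmt 4: y := x * x  -- replace 0 occurrence(s) of y with (x * x)
  => x <= 19
stmt 3: y := z * z  -- replace 0 occurrence(s) of y with (z * z)
  => x <= 19
stmt 2: x := z - 5  -- replace 1 occurrence(s) of x with (z - 5)
  => ( z - 5 ) <= 19
stmt 1: z := y * x  -- replace 1 occurrence(s) of z with (y * x)
  => ( ( y * x ) - 5 ) <= 19

Answer: ( ( y * x ) - 5 ) <= 19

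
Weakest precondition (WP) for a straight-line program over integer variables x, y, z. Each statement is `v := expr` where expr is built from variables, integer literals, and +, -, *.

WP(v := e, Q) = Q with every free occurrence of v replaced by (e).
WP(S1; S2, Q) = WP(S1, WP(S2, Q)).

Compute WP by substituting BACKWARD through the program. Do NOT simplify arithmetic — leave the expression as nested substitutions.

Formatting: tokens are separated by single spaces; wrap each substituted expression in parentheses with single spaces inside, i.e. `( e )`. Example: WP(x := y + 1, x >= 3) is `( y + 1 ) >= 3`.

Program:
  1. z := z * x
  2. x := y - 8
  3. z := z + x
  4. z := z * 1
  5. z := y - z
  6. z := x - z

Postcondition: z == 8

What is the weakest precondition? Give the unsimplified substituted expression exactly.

post: z == 8
stmt 6: z := x - z  -- replace 1 occurrence(s) of z with (x - z)
  => ( x - z ) == 8
stmt 5: z := y - z  -- replace 1 occurrence(s) of z with (y - z)
  => ( x - ( y - z ) ) == 8
stmt 4: z := z * 1  -- replace 1 occurrence(s) of z with (z * 1)
  => ( x - ( y - ( z * 1 ) ) ) == 8
stmt 3: z := z + x  -- replace 1 occurrence(s) of z with (z + x)
  => ( x - ( y - ( ( z + x ) * 1 ) ) ) == 8
stmt 2: x := y - 8  -- replace 2 occurrence(s) of x with (y - 8)
  => ( ( y - 8 ) - ( y - ( ( z + ( y - 8 ) ) * 1 ) ) ) == 8
stmt 1: z := z * x  -- replace 1 occurrence(s) of z with (z * x)
  => ( ( y - 8 ) - ( y - ( ( ( z * x ) + ( y - 8 ) ) * 1 ) ) ) == 8

Answer: ( ( y - 8 ) - ( y - ( ( ( z * x ) + ( y - 8 ) ) * 1 ) ) ) == 8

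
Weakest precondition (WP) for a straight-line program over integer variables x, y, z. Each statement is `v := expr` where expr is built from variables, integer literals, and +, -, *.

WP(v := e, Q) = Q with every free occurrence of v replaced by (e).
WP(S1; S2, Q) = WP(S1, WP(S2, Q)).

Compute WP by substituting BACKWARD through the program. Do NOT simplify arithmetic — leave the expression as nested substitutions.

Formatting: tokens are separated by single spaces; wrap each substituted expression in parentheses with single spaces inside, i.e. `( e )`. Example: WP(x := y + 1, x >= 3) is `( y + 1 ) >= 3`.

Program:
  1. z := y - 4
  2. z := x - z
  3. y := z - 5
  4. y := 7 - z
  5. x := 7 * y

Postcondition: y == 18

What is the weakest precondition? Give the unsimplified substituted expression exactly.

post: y == 18
stmt 5: x := 7 * y  -- replace 0 occurrence(s) of x with (7 * y)
  => y == 18
stmt 4: y := 7 - z  -- replace 1 occurrence(s) of y with (7 - z)
  => ( 7 - z ) == 18
stmt 3: y := z - 5  -- replace 0 occurrence(s) of y with (z - 5)
  => ( 7 - z ) == 18
stmt 2: z := x - z  -- replace 1 occurrence(s) of z with (x - z)
  => ( 7 - ( x - z ) ) == 18
stmt 1: z := y - 4  -- replace 1 occurrence(s) of z with (y - 4)
  => ( 7 - ( x - ( y - 4 ) ) ) == 18

Answer: ( 7 - ( x - ( y - 4 ) ) ) == 18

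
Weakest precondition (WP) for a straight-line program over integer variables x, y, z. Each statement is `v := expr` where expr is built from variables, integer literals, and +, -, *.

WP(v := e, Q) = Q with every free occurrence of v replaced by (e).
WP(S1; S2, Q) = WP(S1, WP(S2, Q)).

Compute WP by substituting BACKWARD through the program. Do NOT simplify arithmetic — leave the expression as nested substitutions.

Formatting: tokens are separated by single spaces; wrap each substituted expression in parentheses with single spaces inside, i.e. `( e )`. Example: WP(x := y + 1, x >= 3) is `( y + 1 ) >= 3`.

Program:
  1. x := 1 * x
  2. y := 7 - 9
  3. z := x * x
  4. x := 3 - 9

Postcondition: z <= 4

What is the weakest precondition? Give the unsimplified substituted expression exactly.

post: z <= 4
stmt 4: x := 3 - 9  -- replace 0 occurrence(s) of x with (3 - 9)
  => z <= 4
stmt 3: z := x * x  -- replace 1 occurrence(s) of z with (x * x)
  => ( x * x ) <= 4
stmt 2: y := 7 - 9  -- replace 0 occurrence(s) of y with (7 - 9)
  => ( x * x ) <= 4
stmt 1: x := 1 * x  -- replace 2 occurrence(s) of x with (1 * x)
  => ( ( 1 * x ) * ( 1 * x ) ) <= 4

Answer: ( ( 1 * x ) * ( 1 * x ) ) <= 4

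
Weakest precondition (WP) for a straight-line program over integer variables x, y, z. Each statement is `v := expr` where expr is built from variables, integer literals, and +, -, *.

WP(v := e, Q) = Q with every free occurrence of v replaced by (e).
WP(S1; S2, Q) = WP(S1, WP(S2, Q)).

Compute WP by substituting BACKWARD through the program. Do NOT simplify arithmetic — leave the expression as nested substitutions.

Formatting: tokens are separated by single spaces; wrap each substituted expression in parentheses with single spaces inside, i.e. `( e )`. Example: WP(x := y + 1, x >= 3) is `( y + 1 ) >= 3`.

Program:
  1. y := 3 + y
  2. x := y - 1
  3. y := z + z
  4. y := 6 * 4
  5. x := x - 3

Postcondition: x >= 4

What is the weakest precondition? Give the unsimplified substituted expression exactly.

post: x >= 4
stmt 5: x := x - 3  -- replace 1 occurrence(s) of x with (x - 3)
  => ( x - 3 ) >= 4
stmt 4: y := 6 * 4  -- replace 0 occurrence(s) of y with (6 * 4)
  => ( x - 3 ) >= 4
stmt 3: y := z + z  -- replace 0 occurrence(s) of y with (z + z)
  => ( x - 3 ) >= 4
stmt 2: x := y - 1  -- replace 1 occurrence(s) of x with (y - 1)
  => ( ( y - 1 ) - 3 ) >= 4
stmt 1: y := 3 + y  -- replace 1 occurrence(s) of y with (3 + y)
  => ( ( ( 3 + y ) - 1 ) - 3 ) >= 4

Answer: ( ( ( 3 + y ) - 1 ) - 3 ) >= 4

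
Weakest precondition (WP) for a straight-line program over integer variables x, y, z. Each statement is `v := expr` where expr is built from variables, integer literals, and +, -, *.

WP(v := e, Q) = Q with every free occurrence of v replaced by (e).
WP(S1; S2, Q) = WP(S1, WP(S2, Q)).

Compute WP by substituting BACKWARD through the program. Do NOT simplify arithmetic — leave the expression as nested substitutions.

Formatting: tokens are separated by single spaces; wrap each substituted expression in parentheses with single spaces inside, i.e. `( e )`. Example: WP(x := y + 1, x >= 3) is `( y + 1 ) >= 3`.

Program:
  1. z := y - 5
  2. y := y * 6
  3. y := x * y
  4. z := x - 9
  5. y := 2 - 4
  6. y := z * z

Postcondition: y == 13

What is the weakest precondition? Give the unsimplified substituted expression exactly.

post: y == 13
stmt 6: y := z * z  -- replace 1 occurrence(s) of y with (z * z)
  => ( z * z ) == 13
stmt 5: y := 2 - 4  -- replace 0 occurrence(s) of y with (2 - 4)
  => ( z * z ) == 13
stmt 4: z := x - 9  -- replace 2 occurrence(s) of z with (x - 9)
  => ( ( x - 9 ) * ( x - 9 ) ) == 13
stmt 3: y := x * y  -- replace 0 occurrence(s) of y with (x * y)
  => ( ( x - 9 ) * ( x - 9 ) ) == 13
stmt 2: y := y * 6  -- replace 0 occurrence(s) of y with (y * 6)
  => ( ( x - 9 ) * ( x - 9 ) ) == 13
stmt 1: z := y - 5  -- replace 0 occurrence(s) of z with (y - 5)
  => ( ( x - 9 ) * ( x - 9 ) ) == 13

Answer: ( ( x - 9 ) * ( x - 9 ) ) == 13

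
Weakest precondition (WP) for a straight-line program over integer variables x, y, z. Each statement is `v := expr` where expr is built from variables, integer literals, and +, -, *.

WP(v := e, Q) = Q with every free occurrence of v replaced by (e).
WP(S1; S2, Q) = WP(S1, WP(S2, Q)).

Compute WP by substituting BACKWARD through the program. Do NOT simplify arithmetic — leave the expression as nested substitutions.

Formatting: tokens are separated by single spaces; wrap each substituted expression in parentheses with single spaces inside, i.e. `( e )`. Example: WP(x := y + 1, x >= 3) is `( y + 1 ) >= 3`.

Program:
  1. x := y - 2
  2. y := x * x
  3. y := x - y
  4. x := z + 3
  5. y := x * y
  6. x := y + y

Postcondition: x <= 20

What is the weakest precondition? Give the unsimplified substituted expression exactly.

post: x <= 20
stmt 6: x := y + y  -- replace 1 occurrence(s) of x with (y + y)
  => ( y + y ) <= 20
stmt 5: y := x * y  -- replace 2 occurrence(s) of y with (x * y)
  => ( ( x * y ) + ( x * y ) ) <= 20
stmt 4: x := z + 3  -- replace 2 occurrence(s) of x with (z + 3)
  => ( ( ( z + 3 ) * y ) + ( ( z + 3 ) * y ) ) <= 20
stmt 3: y := x - y  -- replace 2 occurrence(s) of y with (x - y)
  => ( ( ( z + 3 ) * ( x - y ) ) + ( ( z + 3 ) * ( x - y ) ) ) <= 20
stmt 2: y := x * x  -- replace 2 occurrence(s) of y with (x * x)
  => ( ( ( z + 3 ) * ( x - ( x * x ) ) ) + ( ( z + 3 ) * ( x - ( x * x ) ) ) ) <= 20
stmt 1: x := y - 2  -- replace 6 occurrence(s) of x with (y - 2)
  => ( ( ( z + 3 ) * ( ( y - 2 ) - ( ( y - 2 ) * ( y - 2 ) ) ) ) + ( ( z + 3 ) * ( ( y - 2 ) - ( ( y - 2 ) * ( y - 2 ) ) ) ) ) <= 20

Answer: ( ( ( z + 3 ) * ( ( y - 2 ) - ( ( y - 2 ) * ( y - 2 ) ) ) ) + ( ( z + 3 ) * ( ( y - 2 ) - ( ( y - 2 ) * ( y - 2 ) ) ) ) ) <= 20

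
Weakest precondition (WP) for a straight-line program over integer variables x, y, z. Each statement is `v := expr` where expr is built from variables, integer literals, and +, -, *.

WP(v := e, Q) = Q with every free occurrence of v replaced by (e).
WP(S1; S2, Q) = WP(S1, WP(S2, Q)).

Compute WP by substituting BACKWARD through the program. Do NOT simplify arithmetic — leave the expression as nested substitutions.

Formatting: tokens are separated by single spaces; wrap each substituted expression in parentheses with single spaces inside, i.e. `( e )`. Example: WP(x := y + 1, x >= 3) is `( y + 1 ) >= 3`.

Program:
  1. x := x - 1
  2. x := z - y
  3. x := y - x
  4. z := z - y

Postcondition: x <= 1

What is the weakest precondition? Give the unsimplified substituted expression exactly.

post: x <= 1
stmt 4: z := z - y  -- replace 0 occurrence(s) of z with (z - y)
  => x <= 1
stmt 3: x := y - x  -- replace 1 occurrence(s) of x with (y - x)
  => ( y - x ) <= 1
stmt 2: x := z - y  -- replace 1 occurrence(s) of x with (z - y)
  => ( y - ( z - y ) ) <= 1
stmt 1: x := x - 1  -- replace 0 occurrence(s) of x with (x - 1)
  => ( y - ( z - y ) ) <= 1

Answer: ( y - ( z - y ) ) <= 1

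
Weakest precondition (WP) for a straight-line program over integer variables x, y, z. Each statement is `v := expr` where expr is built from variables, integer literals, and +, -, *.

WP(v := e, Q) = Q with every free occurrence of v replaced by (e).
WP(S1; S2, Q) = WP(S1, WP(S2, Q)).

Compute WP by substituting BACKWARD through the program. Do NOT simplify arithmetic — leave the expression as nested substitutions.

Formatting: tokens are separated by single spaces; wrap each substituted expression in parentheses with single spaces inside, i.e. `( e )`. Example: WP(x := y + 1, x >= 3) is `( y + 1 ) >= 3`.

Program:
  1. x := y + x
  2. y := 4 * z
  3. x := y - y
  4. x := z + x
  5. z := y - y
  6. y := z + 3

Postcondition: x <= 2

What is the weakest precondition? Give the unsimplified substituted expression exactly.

post: x <= 2
stmt 6: y := z + 3  -- replace 0 occurrence(s) of y with (z + 3)
  => x <= 2
stmt 5: z := y - y  -- replace 0 occurrence(s) of z with (y - y)
  => x <= 2
stmt 4: x := z + x  -- replace 1 occurrence(s) of x with (z + x)
  => ( z + x ) <= 2
stmt 3: x := y - y  -- replace 1 occurrence(s) of x with (y - y)
  => ( z + ( y - y ) ) <= 2
stmt 2: y := 4 * z  -- replace 2 occurrence(s) of y with (4 * z)
  => ( z + ( ( 4 * z ) - ( 4 * z ) ) ) <= 2
stmt 1: x := y + x  -- replace 0 occurrence(s) of x with (y + x)
  => ( z + ( ( 4 * z ) - ( 4 * z ) ) ) <= 2

Answer: ( z + ( ( 4 * z ) - ( 4 * z ) ) ) <= 2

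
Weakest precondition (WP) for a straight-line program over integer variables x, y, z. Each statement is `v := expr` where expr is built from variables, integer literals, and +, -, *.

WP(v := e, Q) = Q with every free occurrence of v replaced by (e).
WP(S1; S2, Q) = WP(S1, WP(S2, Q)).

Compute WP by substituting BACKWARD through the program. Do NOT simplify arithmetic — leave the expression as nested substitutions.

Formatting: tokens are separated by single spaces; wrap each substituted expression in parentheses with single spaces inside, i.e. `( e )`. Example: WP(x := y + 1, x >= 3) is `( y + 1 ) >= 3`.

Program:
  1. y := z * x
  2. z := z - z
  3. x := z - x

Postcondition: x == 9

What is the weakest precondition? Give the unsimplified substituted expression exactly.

Answer: ( ( z - z ) - x ) == 9

Derivation:
post: x == 9
stmt 3: x := z - x  -- replace 1 occurrence(s) of x with (z - x)
  => ( z - x ) == 9
stmt 2: z := z - z  -- replace 1 occurrence(s) of z with (z - z)
  => ( ( z - z ) - x ) == 9
stmt 1: y := z * x  -- replace 0 occurrence(s) of y with (z * x)
  => ( ( z - z ) - x ) == 9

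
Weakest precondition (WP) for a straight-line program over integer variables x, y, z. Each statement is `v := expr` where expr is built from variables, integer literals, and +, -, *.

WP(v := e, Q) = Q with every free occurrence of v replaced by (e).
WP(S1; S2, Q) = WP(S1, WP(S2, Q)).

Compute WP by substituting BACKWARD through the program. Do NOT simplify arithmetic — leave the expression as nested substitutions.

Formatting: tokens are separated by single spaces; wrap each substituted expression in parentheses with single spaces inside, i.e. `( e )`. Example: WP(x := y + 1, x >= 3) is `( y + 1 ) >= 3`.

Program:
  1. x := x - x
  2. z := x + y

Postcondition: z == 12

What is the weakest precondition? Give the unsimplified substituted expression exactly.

post: z == 12
stmt 2: z := x + y  -- replace 1 occurrence(s) of z with (x + y)
  => ( x + y ) == 12
stmt 1: x := x - x  -- replace 1 occurrence(s) of x with (x - x)
  => ( ( x - x ) + y ) == 12

Answer: ( ( x - x ) + y ) == 12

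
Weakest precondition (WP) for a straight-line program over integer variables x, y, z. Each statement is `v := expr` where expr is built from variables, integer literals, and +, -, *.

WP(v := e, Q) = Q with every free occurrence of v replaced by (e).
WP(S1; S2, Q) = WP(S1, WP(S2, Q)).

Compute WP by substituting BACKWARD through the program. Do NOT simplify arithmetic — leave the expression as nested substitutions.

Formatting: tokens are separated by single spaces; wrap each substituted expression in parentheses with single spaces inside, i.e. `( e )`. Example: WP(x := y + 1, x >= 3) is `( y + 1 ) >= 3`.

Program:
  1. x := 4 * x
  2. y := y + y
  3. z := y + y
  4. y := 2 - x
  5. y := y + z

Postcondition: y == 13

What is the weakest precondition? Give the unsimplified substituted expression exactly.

Answer: ( ( 2 - ( 4 * x ) ) + ( ( y + y ) + ( y + y ) ) ) == 13

Derivation:
post: y == 13
stmt 5: y := y + z  -- replace 1 occurrence(s) of y with (y + z)
  => ( y + z ) == 13
stmt 4: y := 2 - x  -- replace 1 occurrence(s) of y with (2 - x)
  => ( ( 2 - x ) + z ) == 13
stmt 3: z := y + y  -- replace 1 occurrence(s) of z with (y + y)
  => ( ( 2 - x ) + ( y + y ) ) == 13
stmt 2: y := y + y  -- replace 2 occurrence(s) of y with (y + y)
  => ( ( 2 - x ) + ( ( y + y ) + ( y + y ) ) ) == 13
stmt 1: x := 4 * x  -- replace 1 occurrence(s) of x with (4 * x)
  => ( ( 2 - ( 4 * x ) ) + ( ( y + y ) + ( y + y ) ) ) == 13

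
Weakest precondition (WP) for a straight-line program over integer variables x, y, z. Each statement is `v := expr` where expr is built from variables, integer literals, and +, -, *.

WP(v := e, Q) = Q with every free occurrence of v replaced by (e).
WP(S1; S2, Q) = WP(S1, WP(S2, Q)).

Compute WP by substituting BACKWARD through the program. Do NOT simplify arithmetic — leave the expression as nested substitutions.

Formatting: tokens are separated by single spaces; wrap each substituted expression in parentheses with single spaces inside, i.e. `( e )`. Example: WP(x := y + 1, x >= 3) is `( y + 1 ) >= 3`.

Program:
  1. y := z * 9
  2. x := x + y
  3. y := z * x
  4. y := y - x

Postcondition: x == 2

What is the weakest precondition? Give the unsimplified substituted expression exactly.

post: x == 2
stmt 4: y := y - x  -- replace 0 occurrence(s) of y with (y - x)
  => x == 2
stmt 3: y := z * x  -- replace 0 occurrence(s) of y with (z * x)
  => x == 2
stmt 2: x := x + y  -- replace 1 occurrence(s) of x with (x + y)
  => ( x + y ) == 2
stmt 1: y := z * 9  -- replace 1 occurrence(s) of y with (z * 9)
  => ( x + ( z * 9 ) ) == 2

Answer: ( x + ( z * 9 ) ) == 2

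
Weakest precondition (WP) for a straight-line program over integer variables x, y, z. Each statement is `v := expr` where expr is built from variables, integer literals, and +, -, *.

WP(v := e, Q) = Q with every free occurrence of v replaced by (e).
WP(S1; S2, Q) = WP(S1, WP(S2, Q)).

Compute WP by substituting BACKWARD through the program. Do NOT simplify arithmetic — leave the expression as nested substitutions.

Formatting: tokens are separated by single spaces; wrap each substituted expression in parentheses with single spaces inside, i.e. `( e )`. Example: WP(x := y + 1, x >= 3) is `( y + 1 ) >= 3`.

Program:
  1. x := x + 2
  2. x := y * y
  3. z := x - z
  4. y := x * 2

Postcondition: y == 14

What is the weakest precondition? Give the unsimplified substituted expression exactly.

Answer: ( ( y * y ) * 2 ) == 14

Derivation:
post: y == 14
stmt 4: y := x * 2  -- replace 1 occurrence(s) of y with (x * 2)
  => ( x * 2 ) == 14
stmt 3: z := x - z  -- replace 0 occurrence(s) of z with (x - z)
  => ( x * 2 ) == 14
stmt 2: x := y * y  -- replace 1 occurrence(s) of x with (y * y)
  => ( ( y * y ) * 2 ) == 14
stmt 1: x := x + 2  -- replace 0 occurrence(s) of x with (x + 2)
  => ( ( y * y ) * 2 ) == 14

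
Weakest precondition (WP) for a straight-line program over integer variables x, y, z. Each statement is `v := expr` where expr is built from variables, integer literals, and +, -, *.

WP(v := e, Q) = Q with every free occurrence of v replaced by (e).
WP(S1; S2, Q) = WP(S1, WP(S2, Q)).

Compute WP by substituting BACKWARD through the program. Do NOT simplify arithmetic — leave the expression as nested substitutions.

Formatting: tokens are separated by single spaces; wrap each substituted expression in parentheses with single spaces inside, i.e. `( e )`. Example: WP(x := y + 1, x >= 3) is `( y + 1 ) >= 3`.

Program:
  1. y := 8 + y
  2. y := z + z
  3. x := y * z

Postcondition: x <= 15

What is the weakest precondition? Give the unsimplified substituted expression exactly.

post: x <= 15
stmt 3: x := y * z  -- replace 1 occurrence(s) of x with (y * z)
  => ( y * z ) <= 15
stmt 2: y := z + z  -- replace 1 occurrence(s) of y with (z + z)
  => ( ( z + z ) * z ) <= 15
stmt 1: y := 8 + y  -- replace 0 occurrence(s) of y with (8 + y)
  => ( ( z + z ) * z ) <= 15

Answer: ( ( z + z ) * z ) <= 15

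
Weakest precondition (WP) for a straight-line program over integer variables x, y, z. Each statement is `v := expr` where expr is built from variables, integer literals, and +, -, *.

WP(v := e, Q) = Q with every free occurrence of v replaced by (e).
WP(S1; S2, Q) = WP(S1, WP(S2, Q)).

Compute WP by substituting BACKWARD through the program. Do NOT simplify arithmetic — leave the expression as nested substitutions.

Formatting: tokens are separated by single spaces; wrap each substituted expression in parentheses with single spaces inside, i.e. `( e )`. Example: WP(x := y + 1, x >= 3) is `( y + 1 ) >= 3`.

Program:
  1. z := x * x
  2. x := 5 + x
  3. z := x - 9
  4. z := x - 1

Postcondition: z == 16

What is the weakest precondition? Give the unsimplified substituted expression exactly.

post: z == 16
stmt 4: z := x - 1  -- replace 1 occurrence(s) of z with (x - 1)
  => ( x - 1 ) == 16
stmt 3: z := x - 9  -- replace 0 occurrence(s) of z with (x - 9)
  => ( x - 1 ) == 16
stmt 2: x := 5 + x  -- replace 1 occurrence(s) of x with (5 + x)
  => ( ( 5 + x ) - 1 ) == 16
stmt 1: z := x * x  -- replace 0 occurrence(s) of z with (x * x)
  => ( ( 5 + x ) - 1 ) == 16

Answer: ( ( 5 + x ) - 1 ) == 16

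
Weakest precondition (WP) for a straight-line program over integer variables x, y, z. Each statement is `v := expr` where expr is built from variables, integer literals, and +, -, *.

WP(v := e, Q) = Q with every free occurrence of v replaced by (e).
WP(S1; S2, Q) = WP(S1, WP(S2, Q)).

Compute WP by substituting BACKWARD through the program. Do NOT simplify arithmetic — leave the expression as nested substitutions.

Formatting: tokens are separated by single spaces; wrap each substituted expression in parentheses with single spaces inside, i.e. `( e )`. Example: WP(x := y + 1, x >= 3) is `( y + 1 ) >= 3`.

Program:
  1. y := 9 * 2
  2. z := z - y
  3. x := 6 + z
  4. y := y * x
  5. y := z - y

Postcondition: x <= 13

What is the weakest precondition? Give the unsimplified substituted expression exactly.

post: x <= 13
stmt 5: y := z - y  -- replace 0 occurrence(s) of y with (z - y)
  => x <= 13
stmt 4: y := y * x  -- replace 0 occurrence(s) of y with (y * x)
  => x <= 13
stmt 3: x := 6 + z  -- replace 1 occurrence(s) of x with (6 + z)
  => ( 6 + z ) <= 13
stmt 2: z := z - y  -- replace 1 occurrence(s) of z with (z - y)
  => ( 6 + ( z - y ) ) <= 13
stmt 1: y := 9 * 2  -- replace 1 occurrence(s) of y with (9 * 2)
  => ( 6 + ( z - ( 9 * 2 ) ) ) <= 13

Answer: ( 6 + ( z - ( 9 * 2 ) ) ) <= 13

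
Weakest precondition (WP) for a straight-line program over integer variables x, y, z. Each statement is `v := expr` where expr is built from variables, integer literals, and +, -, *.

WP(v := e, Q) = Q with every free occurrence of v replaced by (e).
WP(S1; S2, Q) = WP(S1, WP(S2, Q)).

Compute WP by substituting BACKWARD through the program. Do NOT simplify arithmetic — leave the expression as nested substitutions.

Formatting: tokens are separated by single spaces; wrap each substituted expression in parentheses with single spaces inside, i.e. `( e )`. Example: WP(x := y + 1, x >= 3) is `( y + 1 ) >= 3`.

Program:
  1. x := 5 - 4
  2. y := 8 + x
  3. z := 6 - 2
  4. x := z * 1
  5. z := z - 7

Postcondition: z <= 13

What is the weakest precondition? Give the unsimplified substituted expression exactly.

Answer: ( ( 6 - 2 ) - 7 ) <= 13

Derivation:
post: z <= 13
stmt 5: z := z - 7  -- replace 1 occurrence(s) of z with (z - 7)
  => ( z - 7 ) <= 13
stmt 4: x := z * 1  -- replace 0 occurrence(s) of x with (z * 1)
  => ( z - 7 ) <= 13
stmt 3: z := 6 - 2  -- replace 1 occurrence(s) of z with (6 - 2)
  => ( ( 6 - 2 ) - 7 ) <= 13
stmt 2: y := 8 + x  -- replace 0 occurrence(s) of y with (8 + x)
  => ( ( 6 - 2 ) - 7 ) <= 13
stmt 1: x := 5 - 4  -- replace 0 occurrence(s) of x with (5 - 4)
  => ( ( 6 - 2 ) - 7 ) <= 13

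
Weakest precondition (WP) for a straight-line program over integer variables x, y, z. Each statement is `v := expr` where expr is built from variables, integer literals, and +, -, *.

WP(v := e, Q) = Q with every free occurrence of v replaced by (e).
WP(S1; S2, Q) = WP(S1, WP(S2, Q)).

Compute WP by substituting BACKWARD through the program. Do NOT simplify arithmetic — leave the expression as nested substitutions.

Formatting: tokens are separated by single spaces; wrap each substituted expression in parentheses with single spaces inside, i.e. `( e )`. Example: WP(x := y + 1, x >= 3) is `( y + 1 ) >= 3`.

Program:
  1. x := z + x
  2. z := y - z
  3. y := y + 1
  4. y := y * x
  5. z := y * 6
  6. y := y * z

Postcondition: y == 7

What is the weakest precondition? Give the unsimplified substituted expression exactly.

post: y == 7
stmt 6: y := y * z  -- replace 1 occurrence(s) of y with (y * z)
  => ( y * z ) == 7
stmt 5: z := y * 6  -- replace 1 occurrence(s) of z with (y * 6)
  => ( y * ( y * 6 ) ) == 7
stmt 4: y := y * x  -- replace 2 occurrence(s) of y with (y * x)
  => ( ( y * x ) * ( ( y * x ) * 6 ) ) == 7
stmt 3: y := y + 1  -- replace 2 occurrence(s) of y with (y + 1)
  => ( ( ( y + 1 ) * x ) * ( ( ( y + 1 ) * x ) * 6 ) ) == 7
stmt 2: z := y - z  -- replace 0 occurrence(s) of z with (y - z)
  => ( ( ( y + 1 ) * x ) * ( ( ( y + 1 ) * x ) * 6 ) ) == 7
stmt 1: x := z + x  -- replace 2 occurrence(s) of x with (z + x)
  => ( ( ( y + 1 ) * ( z + x ) ) * ( ( ( y + 1 ) * ( z + x ) ) * 6 ) ) == 7

Answer: ( ( ( y + 1 ) * ( z + x ) ) * ( ( ( y + 1 ) * ( z + x ) ) * 6 ) ) == 7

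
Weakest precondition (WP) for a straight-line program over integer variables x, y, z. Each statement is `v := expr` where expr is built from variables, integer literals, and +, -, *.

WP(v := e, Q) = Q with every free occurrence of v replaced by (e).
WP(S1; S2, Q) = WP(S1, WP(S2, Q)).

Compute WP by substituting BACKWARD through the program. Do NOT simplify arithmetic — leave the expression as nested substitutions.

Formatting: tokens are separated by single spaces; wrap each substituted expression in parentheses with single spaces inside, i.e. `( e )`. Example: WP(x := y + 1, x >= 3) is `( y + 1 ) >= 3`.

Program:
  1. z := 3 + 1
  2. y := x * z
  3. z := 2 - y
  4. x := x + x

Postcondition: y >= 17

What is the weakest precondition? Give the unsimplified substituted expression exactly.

post: y >= 17
stmt 4: x := x + x  -- replace 0 occurrence(s) of x with (x + x)
  => y >= 17
stmt 3: z := 2 - y  -- replace 0 occurrence(s) of z with (2 - y)
  => y >= 17
stmt 2: y := x * z  -- replace 1 occurrence(s) of y with (x * z)
  => ( x * z ) >= 17
stmt 1: z := 3 + 1  -- replace 1 occurrence(s) of z with (3 + 1)
  => ( x * ( 3 + 1 ) ) >= 17

Answer: ( x * ( 3 + 1 ) ) >= 17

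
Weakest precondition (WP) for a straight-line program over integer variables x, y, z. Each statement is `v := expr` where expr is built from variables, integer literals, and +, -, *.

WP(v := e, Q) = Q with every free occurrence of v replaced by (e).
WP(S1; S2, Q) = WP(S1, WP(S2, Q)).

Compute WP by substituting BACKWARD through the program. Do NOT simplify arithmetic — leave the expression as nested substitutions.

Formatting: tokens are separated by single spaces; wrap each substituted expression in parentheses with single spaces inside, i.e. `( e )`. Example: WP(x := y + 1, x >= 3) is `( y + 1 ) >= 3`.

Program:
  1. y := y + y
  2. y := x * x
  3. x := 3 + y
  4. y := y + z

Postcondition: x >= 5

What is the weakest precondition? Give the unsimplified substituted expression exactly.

Answer: ( 3 + ( x * x ) ) >= 5

Derivation:
post: x >= 5
stmt 4: y := y + z  -- replace 0 occurrence(s) of y with (y + z)
  => x >= 5
stmt 3: x := 3 + y  -- replace 1 occurrence(s) of x with (3 + y)
  => ( 3 + y ) >= 5
stmt 2: y := x * x  -- replace 1 occurrence(s) of y with (x * x)
  => ( 3 + ( x * x ) ) >= 5
stmt 1: y := y + y  -- replace 0 occurrence(s) of y with (y + y)
  => ( 3 + ( x * x ) ) >= 5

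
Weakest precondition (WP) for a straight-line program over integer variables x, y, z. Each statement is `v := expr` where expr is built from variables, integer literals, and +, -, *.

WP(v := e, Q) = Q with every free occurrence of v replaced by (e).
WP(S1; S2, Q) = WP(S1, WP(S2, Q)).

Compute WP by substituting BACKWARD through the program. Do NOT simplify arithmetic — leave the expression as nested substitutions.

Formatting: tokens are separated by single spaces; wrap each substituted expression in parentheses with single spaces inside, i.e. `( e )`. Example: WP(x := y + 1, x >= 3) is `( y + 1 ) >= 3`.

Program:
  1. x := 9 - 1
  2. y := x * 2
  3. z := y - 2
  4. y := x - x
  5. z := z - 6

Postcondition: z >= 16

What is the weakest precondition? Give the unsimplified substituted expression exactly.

Answer: ( ( ( ( 9 - 1 ) * 2 ) - 2 ) - 6 ) >= 16

Derivation:
post: z >= 16
stmt 5: z := z - 6  -- replace 1 occurrence(s) of z with (z - 6)
  => ( z - 6 ) >= 16
stmt 4: y := x - x  -- replace 0 occurrence(s) of y with (x - x)
  => ( z - 6 ) >= 16
stmt 3: z := y - 2  -- replace 1 occurrence(s) of z with (y - 2)
  => ( ( y - 2 ) - 6 ) >= 16
stmt 2: y := x * 2  -- replace 1 occurrence(s) of y with (x * 2)
  => ( ( ( x * 2 ) - 2 ) - 6 ) >= 16
stmt 1: x := 9 - 1  -- replace 1 occurrence(s) of x with (9 - 1)
  => ( ( ( ( 9 - 1 ) * 2 ) - 2 ) - 6 ) >= 16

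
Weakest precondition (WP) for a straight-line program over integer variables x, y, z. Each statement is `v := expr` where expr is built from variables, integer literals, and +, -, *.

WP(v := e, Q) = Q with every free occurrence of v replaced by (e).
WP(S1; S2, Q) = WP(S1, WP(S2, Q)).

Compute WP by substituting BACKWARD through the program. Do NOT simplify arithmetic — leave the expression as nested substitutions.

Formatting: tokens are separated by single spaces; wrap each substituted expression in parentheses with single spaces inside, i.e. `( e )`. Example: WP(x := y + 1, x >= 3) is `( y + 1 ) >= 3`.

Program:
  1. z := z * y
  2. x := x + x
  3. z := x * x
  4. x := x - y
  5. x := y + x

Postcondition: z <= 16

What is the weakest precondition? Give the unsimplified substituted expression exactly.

post: z <= 16
stmt 5: x := y + x  -- replace 0 occurrence(s) of x with (y + x)
  => z <= 16
stmt 4: x := x - y  -- replace 0 occurrence(s) of x with (x - y)
  => z <= 16
stmt 3: z := x * x  -- replace 1 occurrence(s) of z with (x * x)
  => ( x * x ) <= 16
stmt 2: x := x + x  -- replace 2 occurrence(s) of x with (x + x)
  => ( ( x + x ) * ( x + x ) ) <= 16
stmt 1: z := z * y  -- replace 0 occurrence(s) of z with (z * y)
  => ( ( x + x ) * ( x + x ) ) <= 16

Answer: ( ( x + x ) * ( x + x ) ) <= 16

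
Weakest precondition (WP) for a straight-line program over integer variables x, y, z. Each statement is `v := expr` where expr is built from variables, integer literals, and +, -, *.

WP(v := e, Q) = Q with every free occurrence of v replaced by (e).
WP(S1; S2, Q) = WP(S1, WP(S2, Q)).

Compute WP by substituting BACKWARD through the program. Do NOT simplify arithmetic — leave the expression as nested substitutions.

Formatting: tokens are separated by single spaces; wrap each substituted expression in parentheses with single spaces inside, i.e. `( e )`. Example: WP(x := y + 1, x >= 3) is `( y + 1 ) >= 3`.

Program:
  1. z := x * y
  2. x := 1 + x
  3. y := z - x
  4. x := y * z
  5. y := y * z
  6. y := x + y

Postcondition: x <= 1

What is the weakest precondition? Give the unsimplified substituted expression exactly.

post: x <= 1
stmt 6: y := x + y  -- replace 0 occurrence(s) of y with (x + y)
  => x <= 1
stmt 5: y := y * z  -- replace 0 occurrence(s) of y with (y * z)
  => x <= 1
stmt 4: x := y * z  -- replace 1 occurrence(s) of x with (y * z)
  => ( y * z ) <= 1
stmt 3: y := z - x  -- replace 1 occurrence(s) of y with (z - x)
  => ( ( z - x ) * z ) <= 1
stmt 2: x := 1 + x  -- replace 1 occurrence(s) of x with (1 + x)
  => ( ( z - ( 1 + x ) ) * z ) <= 1
stmt 1: z := x * y  -- replace 2 occurrence(s) of z with (x * y)
  => ( ( ( x * y ) - ( 1 + x ) ) * ( x * y ) ) <= 1

Answer: ( ( ( x * y ) - ( 1 + x ) ) * ( x * y ) ) <= 1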